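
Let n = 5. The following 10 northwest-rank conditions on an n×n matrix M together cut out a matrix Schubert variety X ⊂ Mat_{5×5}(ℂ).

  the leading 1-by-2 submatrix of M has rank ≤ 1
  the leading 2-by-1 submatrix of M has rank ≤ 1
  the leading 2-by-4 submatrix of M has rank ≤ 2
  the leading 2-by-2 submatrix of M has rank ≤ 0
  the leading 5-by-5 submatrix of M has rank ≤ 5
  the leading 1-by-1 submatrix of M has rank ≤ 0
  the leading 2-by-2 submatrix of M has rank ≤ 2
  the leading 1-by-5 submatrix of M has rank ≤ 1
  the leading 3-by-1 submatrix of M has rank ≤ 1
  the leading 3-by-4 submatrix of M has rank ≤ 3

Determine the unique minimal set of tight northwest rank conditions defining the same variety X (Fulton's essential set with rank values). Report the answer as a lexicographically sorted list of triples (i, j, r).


Propagating the 10 rank bounds to every northwest block:

  0, 0, 1, 1, 1
  0, 0, 1, 2, 2
  1, 1, 2, 3, 3
  1, 2, 3, 4, 4
  1, 2, 3, 4, 5

so w = (3, 4, 1, 2, 5).

D(w) has 4 cells with 1 SE-corner; essential set:

[(2, 2, 0)]


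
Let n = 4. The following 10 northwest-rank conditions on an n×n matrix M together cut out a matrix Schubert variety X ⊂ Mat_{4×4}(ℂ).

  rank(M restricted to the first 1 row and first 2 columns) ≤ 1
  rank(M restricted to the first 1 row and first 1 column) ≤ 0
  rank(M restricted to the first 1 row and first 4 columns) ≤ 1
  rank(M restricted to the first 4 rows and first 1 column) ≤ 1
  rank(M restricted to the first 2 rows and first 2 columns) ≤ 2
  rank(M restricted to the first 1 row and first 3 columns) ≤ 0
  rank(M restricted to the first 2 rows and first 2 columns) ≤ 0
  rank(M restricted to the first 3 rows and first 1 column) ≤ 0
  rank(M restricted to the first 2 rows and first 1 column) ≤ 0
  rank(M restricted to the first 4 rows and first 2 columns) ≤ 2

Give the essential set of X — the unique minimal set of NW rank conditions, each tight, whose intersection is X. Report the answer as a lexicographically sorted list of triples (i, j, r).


Computing R[i][j] = min implied NW-rank bound (n=4, 10 conditions):

  R[1]: 0  0  0  1
  R[2]: 0  0  1  2
  R[3]: 0  1  2  3
  R[4]: 1  2  3  4

the unique w with this rank table is (4, 3, 2, 1).

|D(w)|=6, |Ess(w)|=3:

[(1, 3, 0), (2, 2, 0), (3, 1, 0)]


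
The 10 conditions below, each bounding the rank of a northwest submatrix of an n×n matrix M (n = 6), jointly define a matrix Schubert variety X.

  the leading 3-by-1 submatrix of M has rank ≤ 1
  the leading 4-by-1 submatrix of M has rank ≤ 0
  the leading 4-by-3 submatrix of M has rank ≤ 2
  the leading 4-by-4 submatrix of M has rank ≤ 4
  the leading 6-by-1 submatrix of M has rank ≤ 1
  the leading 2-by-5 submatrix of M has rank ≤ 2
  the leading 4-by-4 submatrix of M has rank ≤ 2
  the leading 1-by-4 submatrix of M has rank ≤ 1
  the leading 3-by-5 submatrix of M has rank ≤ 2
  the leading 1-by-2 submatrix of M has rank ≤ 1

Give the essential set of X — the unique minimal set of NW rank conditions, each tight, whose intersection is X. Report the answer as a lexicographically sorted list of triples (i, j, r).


Recovering R(i,j) via the rank-extension bound from the 10 conditions:

  i=1: 0  1  1  1  1  1
  i=2: 0  1  2  2  2  2
  i=3: 0  1  2  2  2  3
  i=4: 0  1  2  2  3  4
  i=5: 1  2  3  3  4  5
  i=6: 1  2  3  4  5  6

reading off 1-entries of Δ²R: w = (2, 3, 6, 5, 1, 4).

Fulton essential set (3 of the 7 Rothe cells):

[(3, 5, 2), (4, 1, 0), (4, 4, 2)]


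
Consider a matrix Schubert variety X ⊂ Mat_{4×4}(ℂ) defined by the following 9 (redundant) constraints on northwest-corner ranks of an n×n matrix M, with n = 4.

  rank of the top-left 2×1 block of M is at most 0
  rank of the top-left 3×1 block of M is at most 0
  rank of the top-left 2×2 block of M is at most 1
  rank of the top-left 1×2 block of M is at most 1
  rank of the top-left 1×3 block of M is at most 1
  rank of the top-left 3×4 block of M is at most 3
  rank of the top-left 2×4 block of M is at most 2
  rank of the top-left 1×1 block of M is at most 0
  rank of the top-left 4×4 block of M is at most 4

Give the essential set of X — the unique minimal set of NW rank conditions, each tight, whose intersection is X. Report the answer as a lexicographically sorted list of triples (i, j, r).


Propagating the 9 rank bounds to every northwest block:

  R[1]: 0  1  1  1
  R[2]: 0  1  2  2
  R[3]: 0  1  2  3
  R[4]: 1  2  3  4

reading off 1-entries of Δ²R: w = (2, 3, 4, 1).

D(w) has 3 cells with 1 SE-corner; essential set:

[(3, 1, 0)]


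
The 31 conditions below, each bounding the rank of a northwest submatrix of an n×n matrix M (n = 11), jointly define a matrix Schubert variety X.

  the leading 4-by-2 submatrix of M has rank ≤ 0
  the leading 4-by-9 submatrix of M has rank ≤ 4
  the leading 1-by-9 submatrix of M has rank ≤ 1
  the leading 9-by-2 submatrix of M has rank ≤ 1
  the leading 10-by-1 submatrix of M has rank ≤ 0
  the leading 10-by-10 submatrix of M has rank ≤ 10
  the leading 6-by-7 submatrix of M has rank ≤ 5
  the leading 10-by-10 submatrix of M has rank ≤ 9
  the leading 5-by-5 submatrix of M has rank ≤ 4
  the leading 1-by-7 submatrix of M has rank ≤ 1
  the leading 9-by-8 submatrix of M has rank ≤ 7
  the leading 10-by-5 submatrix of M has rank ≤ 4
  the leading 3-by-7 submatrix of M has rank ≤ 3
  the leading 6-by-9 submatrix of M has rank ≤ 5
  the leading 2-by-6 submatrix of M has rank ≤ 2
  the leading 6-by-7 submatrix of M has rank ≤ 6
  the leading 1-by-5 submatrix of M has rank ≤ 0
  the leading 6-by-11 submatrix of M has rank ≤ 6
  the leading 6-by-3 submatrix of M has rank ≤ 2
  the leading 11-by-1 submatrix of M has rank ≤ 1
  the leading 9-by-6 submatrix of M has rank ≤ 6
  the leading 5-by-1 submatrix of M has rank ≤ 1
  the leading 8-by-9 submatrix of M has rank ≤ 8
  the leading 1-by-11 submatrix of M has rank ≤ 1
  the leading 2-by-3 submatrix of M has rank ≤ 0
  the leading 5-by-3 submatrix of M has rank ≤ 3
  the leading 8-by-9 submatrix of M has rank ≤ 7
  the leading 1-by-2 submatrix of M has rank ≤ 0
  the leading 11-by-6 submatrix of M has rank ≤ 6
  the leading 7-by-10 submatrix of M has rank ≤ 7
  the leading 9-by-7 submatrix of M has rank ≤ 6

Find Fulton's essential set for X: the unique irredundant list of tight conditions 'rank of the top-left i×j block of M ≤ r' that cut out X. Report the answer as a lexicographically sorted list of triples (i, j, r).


Recovering R(i,j) via the rank-extension bound from the 31 conditions:

  R[1]: 0, 0, 0, 0, 0, 1, 1, 1, 1, 1, 1
  R[2]: 0, 0, 0, 1, 1, 2, 2, 2, 2, 2, 2
  R[3]: 0, 0, 1, 2, 2, 3, 3, 3, 3, 3, 3
  R[4]: 0, 0, 1, 2, 3, 4, 4, 4, 4, 4, 4
  R[5]: 0, 1, 2, 3, 4, 5, 5, 5, 5, 5, 5
  R[6]: 0, 1, 2, 3, 4, 5, 5, 5, 5, 6, 6
  R[7]: 0, 1, 2, 3, 4, 5, 6, 6, 6, 7, 7
  R[8]: 0, 1, 2, 3, 4, 5, 6, 7, 7, 8, 8
  R[9]: 0, 1, 2, 3, 4, 5, 6, 7, 8, 9, 9
  R[10]: 0, 1, 2, 3, 4, 5, 6, 7, 8, 9, 10
  R[11]: 1, 2, 3, 4, 5, 6, 7, 8, 9, 10, 11

giving w = (6, 4, 3, 5, 2, 10, 7, 8, 9, 11, 1) via Δ²R.

D(w) has 21 cells with 5 SE-corners; essential set:

[(1, 5, 0), (2, 3, 0), (4, 2, 0), (6, 9, 5), (10, 1, 0)]


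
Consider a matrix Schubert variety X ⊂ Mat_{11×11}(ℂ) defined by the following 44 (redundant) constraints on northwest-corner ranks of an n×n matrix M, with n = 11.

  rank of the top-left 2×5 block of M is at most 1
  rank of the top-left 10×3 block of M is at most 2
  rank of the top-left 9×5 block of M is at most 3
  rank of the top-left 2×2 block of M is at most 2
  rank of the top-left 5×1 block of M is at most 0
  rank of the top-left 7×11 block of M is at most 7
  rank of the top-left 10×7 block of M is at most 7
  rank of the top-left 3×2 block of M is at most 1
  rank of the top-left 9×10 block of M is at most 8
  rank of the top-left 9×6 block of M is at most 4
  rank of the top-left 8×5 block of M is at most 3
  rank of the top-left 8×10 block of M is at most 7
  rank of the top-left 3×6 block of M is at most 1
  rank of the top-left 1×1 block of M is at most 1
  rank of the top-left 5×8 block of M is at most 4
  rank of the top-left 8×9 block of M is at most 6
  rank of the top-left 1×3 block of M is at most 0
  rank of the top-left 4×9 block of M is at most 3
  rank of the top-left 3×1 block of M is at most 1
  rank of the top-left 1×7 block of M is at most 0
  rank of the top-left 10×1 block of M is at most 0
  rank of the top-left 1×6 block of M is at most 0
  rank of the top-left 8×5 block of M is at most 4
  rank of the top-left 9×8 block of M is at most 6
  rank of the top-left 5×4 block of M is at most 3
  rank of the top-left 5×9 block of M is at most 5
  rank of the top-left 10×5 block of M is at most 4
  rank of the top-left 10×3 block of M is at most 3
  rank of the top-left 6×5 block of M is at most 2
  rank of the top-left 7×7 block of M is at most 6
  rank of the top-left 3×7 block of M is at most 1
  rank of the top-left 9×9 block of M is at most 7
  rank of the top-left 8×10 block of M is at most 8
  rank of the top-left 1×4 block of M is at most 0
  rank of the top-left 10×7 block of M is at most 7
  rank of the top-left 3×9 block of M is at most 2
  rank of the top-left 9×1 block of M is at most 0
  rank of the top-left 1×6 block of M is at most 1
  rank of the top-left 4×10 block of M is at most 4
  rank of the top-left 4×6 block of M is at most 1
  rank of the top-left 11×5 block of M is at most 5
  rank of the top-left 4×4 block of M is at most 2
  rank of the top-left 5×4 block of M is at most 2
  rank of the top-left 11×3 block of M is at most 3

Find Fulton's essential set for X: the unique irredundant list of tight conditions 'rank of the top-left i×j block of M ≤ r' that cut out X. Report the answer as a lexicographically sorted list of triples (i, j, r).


Computing R[i][j] = min implied NW-rank bound (n=11, 44 conditions):

  R[1]: 0  0  0  0  0  0  0  1  1  1  1
  R[2]: 0  1  1  1  1  1  1  2  2  2  2
  R[3]: 0  1  1  1  1  1  1  2  2  3  3
  R[4]: 0  1  1  1  1  1  2  3  3  4  4
  R[5]: 0  1  2  2  2  2  3  4  4  5  5
  R[6]: 0  1  2  2  2  3  4  5  5  6  6
  R[7]: 0  1  2  3  3  4  5  6  6  7  7
  R[8]: 0  1  2  3  3  4  5  6  6  7  8
  R[9]: 0  1  2  3  3  4  5  6  7  8  9
  R[10]: 0  1  2  3  4  5  6  7  8  9  10
  R[11]: 1  2  3  4  5  6  7  8  9  10  11

second differences of R give the permutation w = (8, 2, 10, 7, 3, 6, 4, 11, 9, 5, 1).

D(w) has 31 cells with 8 SE-corners; essential set:

[(1, 7, 0), (3, 7, 1), (3, 9, 2), (4, 6, 1), (6, 5, 2), (8, 9, 6), (9, 5, 3), (10, 1, 0)]


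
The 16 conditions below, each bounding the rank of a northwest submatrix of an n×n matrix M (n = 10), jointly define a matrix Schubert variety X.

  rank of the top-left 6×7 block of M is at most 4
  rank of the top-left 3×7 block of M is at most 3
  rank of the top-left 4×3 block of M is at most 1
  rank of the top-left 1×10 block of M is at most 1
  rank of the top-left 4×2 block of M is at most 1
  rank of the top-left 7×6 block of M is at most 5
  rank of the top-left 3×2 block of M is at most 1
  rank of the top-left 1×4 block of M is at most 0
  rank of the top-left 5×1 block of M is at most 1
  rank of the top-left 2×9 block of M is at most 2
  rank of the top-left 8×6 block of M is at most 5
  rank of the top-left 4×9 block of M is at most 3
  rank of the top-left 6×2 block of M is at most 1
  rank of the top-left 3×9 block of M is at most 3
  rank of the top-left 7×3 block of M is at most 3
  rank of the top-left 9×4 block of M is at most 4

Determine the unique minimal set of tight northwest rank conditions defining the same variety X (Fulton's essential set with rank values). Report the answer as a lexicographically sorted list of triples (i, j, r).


Reconstructing r_w from the 16 given conditions:

  row 1: 0 0 0 0 1 1 1 1 1 1
  row 2: 1 1 1 1 2 2 2 2 2 2
  row 3: 1 1 1 2 3 3 3 3 3 3
  row 4: 1 1 1 2 3 3 3 3 3 4
  row 5: 1 1 2 3 4 4 4 4 4 5
  row 6: 1 1 2 3 4 4 4 5 5 6
  row 7: 1 2 3 4 5 5 5 6 6 7
  row 8: 1 2 3 4 5 5 6 7 7 8
  row 9: 1 2 3 4 5 6 7 8 8 9
  row 10: 1 2 3 4 5 6 7 8 9 10

reading off 1-entries of Δ²R: w = (5, 1, 4, 10, 3, 8, 2, 7, 6, 9).

6 SE-corners of the 17-cell Rothe diagram give Ess(w):

[(1, 4, 0), (4, 3, 1), (4, 9, 3), (6, 2, 1), (6, 7, 4), (8, 6, 5)]


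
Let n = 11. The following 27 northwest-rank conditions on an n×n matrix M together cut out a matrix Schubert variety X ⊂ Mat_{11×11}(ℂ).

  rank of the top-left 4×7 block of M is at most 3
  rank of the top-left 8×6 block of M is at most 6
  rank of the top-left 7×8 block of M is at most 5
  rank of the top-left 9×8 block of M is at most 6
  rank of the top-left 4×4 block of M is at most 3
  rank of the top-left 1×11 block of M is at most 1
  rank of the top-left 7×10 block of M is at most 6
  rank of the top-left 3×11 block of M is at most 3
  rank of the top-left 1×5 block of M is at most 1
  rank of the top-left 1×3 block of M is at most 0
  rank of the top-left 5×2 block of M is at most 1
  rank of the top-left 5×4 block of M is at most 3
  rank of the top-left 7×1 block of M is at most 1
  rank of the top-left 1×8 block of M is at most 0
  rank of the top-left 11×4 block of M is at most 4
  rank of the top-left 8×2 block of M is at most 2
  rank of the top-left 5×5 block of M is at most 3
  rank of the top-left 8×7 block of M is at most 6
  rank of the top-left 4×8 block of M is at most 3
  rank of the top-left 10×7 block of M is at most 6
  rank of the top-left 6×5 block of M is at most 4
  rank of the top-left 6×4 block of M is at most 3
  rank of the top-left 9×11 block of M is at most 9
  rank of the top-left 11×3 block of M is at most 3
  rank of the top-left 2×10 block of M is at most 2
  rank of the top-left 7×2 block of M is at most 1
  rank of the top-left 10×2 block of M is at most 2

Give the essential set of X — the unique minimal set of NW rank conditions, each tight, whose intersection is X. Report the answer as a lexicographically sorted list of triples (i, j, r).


Reconstructing r_w from the 27 given conditions:

  R[1]: 0 | 0 | 0 | 0 | 0 | 0 | 0 | 0 | 1 | 1 | 1
  R[2]: 1 | 1 | 1 | 1 | 1 | 1 | 1 | 1 | 2 | 2 | 2
  R[3]: 1 | 1 | 2 | 2 | 2 | 2 | 2 | 2 | 3 | 3 | 3
  R[4]: 1 | 1 | 2 | 3 | 3 | 3 | 3 | 3 | 4 | 4 | 4
  R[5]: 1 | 1 | 2 | 3 | 3 | 4 | 4 | 4 | 5 | 5 | 5
  R[6]: 1 | 1 | 2 | 3 | 4 | 5 | 5 | 5 | 6 | 6 | 6
  R[7]: 1 | 1 | 2 | 3 | 4 | 5 | 5 | 5 | 6 | 6 | 7
  R[8]: 1 | 2 | 3 | 4 | 5 | 6 | 6 | 6 | 7 | 7 | 8
  R[9]: 1 | 2 | 3 | 4 | 5 | 6 | 6 | 6 | 7 | 8 | 9
  R[10]: 1 | 2 | 3 | 4 | 5 | 6 | 6 | 7 | 8 | 9 | 10
  R[11]: 1 | 2 | 3 | 4 | 5 | 6 | 7 | 8 | 9 | 10 | 11

the unique w with this rank table is (9, 1, 3, 4, 6, 5, 11, 2, 10, 8, 7).

|D(w)|=20, |Ess(w)|=7:

[(1, 8, 0), (5, 5, 3), (7, 2, 1), (7, 8, 5), (7, 10, 6), (9, 8, 6), (10, 7, 6)]


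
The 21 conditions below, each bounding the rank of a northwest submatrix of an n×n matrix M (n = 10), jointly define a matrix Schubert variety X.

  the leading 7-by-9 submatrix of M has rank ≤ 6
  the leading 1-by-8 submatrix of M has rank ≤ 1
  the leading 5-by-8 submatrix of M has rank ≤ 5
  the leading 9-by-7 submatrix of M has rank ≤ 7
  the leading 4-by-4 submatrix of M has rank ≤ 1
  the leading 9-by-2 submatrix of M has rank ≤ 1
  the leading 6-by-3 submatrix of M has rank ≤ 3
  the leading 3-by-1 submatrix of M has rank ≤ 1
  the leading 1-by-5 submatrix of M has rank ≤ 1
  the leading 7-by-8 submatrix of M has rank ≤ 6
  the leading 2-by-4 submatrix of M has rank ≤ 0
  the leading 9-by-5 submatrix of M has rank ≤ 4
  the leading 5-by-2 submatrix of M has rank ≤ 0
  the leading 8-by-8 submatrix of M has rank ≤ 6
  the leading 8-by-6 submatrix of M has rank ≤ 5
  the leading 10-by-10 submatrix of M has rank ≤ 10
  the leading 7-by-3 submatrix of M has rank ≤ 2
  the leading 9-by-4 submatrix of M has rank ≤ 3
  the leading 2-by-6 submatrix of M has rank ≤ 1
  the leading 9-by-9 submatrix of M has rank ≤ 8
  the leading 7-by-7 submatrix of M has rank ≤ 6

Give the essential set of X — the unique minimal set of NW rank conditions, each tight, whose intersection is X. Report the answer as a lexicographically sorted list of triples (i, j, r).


Rank table r_w(10×10) implied by the 21 constraints:

  row 1: 0  0  0  0  1  1  1  1  1  1
  row 2: 0  0  0  0  1  1  2  2  2  2
  row 3: 0  0  1  1  2  2  3  3  3  3
  row 4: 0  0  1  1  2  3  4  4  4  4
  row 5: 0  0  1  2  3  4  5  5  5  5
  row 6: 1  1  2  3  4  5  6  6  6  6
  row 7: 1  1  2  3  4  5  6  6  6  7
  row 8: 1  1  2  3  4  5  6  6  7  8
  row 9: 1  1  2  3  4  5  6  7  8  9
  row 10: 1  2  3  4  5  6  7  8  9  10

second differences of R give the permutation w = (5, 7, 3, 6, 4, 1, 10, 9, 8, 2).

7 SE-corners of the 22-cell Rothe diagram give Ess(w):

[(2, 4, 0), (2, 6, 1), (4, 4, 1), (5, 2, 0), (7, 9, 6), (8, 8, 6), (9, 2, 1)]


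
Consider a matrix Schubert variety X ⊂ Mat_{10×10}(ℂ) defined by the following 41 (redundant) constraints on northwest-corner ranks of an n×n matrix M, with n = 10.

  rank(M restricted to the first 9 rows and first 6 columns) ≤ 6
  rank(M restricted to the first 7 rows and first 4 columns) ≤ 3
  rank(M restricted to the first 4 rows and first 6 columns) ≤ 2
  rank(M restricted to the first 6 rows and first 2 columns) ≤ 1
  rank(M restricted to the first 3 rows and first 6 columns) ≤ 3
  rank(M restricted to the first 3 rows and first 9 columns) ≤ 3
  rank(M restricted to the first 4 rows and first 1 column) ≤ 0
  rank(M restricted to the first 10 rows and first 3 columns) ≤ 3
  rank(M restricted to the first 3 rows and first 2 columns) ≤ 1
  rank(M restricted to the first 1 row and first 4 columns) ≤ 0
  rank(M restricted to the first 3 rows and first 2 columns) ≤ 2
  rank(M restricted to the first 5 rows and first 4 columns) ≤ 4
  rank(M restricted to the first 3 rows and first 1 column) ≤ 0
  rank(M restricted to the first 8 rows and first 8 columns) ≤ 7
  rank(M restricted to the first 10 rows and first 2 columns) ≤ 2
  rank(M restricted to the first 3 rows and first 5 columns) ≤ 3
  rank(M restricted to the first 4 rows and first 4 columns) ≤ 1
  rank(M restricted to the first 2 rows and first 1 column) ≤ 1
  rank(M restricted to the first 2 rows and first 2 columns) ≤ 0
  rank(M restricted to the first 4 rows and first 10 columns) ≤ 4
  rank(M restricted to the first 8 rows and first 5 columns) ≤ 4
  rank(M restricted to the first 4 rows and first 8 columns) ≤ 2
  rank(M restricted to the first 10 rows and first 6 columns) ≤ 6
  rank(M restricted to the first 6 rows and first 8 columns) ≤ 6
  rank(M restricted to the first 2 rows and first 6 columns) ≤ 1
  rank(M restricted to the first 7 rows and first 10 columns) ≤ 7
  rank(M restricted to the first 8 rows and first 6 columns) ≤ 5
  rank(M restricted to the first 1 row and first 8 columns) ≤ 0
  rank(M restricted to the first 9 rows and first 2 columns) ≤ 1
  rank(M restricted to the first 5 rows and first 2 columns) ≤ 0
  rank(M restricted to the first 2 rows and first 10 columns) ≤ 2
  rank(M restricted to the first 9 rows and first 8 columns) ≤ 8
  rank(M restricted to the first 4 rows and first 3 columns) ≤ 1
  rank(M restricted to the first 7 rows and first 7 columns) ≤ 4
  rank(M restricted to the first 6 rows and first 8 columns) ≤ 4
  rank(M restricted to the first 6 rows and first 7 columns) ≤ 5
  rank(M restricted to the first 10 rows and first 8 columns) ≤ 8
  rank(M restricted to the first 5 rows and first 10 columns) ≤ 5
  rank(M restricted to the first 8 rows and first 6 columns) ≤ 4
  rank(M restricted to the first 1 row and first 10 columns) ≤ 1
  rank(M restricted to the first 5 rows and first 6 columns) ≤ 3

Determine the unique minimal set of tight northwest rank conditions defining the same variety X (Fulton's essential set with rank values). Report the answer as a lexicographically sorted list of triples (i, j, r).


The tightest implied rank at each (i,j), from the 41 conditions:

  0, 0, 0, 0, 0, 0, 0, 0, 1, 1
  0, 0, 1, 1, 1, 1, 1, 1, 2, 2
  0, 0, 1, 1, 2, 2, 2, 2, 3, 3
  0, 0, 1, 1, 2, 2, 2, 2, 3, 4
  0, 0, 1, 2, 3, 3, 3, 3, 4, 5
  1, 1, 2, 3, 4, 4, 4, 4, 5, 6
  1, 1, 2, 3, 4, 4, 4, 5, 6, 7
  1, 1, 2, 3, 4, 4, 5, 6, 7, 8
  1, 1, 2, 3, 4, 5, 6, 7, 8, 9
  1, 2, 3, 4, 5, 6, 7, 8, 9, 10

second differences of R give the permutation w = (9, 3, 5, 10, 4, 1, 8, 7, 6, 2).

|D(w)|=27, |Ess(w)|=7:

[(1, 8, 0), (4, 4, 1), (4, 8, 2), (5, 2, 0), (7, 7, 4), (8, 6, 4), (9, 2, 1)]


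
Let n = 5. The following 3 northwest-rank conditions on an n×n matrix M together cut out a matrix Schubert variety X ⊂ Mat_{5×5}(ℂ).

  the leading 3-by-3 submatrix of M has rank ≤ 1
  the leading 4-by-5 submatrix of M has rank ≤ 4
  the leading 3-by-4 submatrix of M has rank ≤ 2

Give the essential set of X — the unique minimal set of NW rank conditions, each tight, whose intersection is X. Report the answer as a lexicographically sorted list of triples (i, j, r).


The tightest implied rank at each (i,j), from the 3 conditions:

  i=1: 1 | 1 | 1 | 1 | 1
  i=2: 1 | 1 | 1 | 2 | 2
  i=3: 1 | 1 | 1 | 2 | 3
  i=4: 1 | 2 | 2 | 3 | 4
  i=5: 1 | 2 | 3 | 4 | 5

giving w = (1, 4, 5, 2, 3) via Δ²R.

Fulton essential set (1 of the 4 Rothe cells):

[(3, 3, 1)]


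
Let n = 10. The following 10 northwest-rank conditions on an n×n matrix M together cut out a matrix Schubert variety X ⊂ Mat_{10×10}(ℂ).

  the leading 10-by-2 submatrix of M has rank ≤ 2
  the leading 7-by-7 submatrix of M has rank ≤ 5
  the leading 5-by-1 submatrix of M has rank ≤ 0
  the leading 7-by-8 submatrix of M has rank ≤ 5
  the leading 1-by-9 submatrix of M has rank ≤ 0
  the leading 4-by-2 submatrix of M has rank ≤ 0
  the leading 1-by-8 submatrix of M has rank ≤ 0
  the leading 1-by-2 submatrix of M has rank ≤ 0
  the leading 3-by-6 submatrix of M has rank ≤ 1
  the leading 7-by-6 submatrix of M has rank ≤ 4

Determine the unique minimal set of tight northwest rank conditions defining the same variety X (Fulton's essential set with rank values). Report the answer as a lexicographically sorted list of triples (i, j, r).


Propagating the 10 rank bounds to every northwest block:

  row 1: 0 0 0 0 0 0 0 0 0 1
  row 2: 0 0 1 1 1 1 1 1 1 2
  row 3: 0 0 1 1 1 1 2 2 2 3
  row 4: 0 0 1 2 2 2 3 3 3 4
  row 5: 0 1 2 3 3 3 4 4 4 5
  row 6: 1 2 3 4 4 4 5 5 5 6
  row 7: 1 2 3 4 4 4 5 5 6 7
  row 8: 1 2 3 4 5 5 6 6 7 8
  row 9: 1 2 3 4 5 6 7 7 8 9
  row 10: 1 2 3 4 5 6 7 8 9 10

the unique w with this rank table is (10, 3, 7, 4, 2, 1, 9, 5, 6, 8).

ℓ(w)=22; the 6 essential cells (i,j,r):

[(1, 9, 0), (3, 6, 1), (4, 2, 0), (5, 1, 0), (7, 6, 4), (7, 8, 5)]


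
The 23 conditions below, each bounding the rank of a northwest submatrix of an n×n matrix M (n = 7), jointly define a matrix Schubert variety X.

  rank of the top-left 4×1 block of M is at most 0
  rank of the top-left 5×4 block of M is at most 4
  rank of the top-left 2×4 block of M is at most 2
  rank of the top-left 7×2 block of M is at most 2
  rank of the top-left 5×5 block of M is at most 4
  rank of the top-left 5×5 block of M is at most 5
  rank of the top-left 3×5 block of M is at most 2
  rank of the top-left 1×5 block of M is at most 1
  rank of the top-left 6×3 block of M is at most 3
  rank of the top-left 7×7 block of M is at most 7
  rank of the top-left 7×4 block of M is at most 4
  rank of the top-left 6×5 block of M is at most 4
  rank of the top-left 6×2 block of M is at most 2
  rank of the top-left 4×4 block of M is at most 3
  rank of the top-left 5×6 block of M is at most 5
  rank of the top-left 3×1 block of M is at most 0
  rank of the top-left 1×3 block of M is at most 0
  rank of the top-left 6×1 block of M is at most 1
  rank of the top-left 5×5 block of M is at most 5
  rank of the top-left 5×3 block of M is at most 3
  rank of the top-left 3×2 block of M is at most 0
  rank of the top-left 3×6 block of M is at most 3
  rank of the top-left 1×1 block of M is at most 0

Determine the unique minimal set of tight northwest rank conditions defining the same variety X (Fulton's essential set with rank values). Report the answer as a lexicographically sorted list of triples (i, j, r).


Rank table r_w(7×7) implied by the 23 constraints:

  i=1: 0, 0, 0, 1, 1, 1, 1
  i=2: 0, 0, 1, 2, 2, 2, 2
  i=3: 0, 0, 1, 2, 2, 3, 3
  i=4: 0, 1, 2, 3, 3, 4, 4
  i=5: 1, 2, 3, 4, 4, 5, 5
  i=6: 1, 2, 3, 4, 4, 5, 6
  i=7: 1, 2, 3, 4, 5, 6, 7

hence w(1..7) = (4, 3, 6, 2, 1, 7, 5).

Fulton essential set (5 of the 10 Rothe cells):

[(1, 3, 0), (3, 2, 0), (3, 5, 2), (4, 1, 0), (6, 5, 4)]


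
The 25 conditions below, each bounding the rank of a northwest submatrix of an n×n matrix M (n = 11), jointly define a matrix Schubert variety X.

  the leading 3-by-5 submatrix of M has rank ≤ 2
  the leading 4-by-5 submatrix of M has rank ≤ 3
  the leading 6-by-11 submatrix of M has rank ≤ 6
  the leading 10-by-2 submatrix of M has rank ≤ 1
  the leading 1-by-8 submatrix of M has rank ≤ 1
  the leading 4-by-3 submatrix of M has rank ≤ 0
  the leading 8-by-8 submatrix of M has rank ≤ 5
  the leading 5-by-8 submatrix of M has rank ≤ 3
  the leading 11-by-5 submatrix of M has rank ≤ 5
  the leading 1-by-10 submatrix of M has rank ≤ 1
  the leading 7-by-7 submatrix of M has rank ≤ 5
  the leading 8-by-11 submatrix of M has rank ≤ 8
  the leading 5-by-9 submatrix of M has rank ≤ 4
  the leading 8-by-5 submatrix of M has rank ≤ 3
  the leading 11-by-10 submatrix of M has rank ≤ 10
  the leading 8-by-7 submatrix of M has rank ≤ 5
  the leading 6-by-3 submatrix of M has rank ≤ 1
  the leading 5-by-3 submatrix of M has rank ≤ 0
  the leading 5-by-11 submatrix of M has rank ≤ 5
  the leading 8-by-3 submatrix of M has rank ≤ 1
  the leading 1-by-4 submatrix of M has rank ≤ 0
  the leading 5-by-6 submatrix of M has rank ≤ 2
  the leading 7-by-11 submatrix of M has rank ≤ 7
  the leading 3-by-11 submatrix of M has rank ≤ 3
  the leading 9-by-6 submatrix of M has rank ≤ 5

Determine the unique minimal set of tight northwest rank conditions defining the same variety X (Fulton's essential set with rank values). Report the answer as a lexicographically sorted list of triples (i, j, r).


Recovering R(i,j) via the rank-extension bound from the 25 conditions:

  row 1: 0  0  0  0  1  1  1  1  1  1  1
  row 2: 0  0  0  1  2  2  2  2  2  2  2
  row 3: 0  0  0  1  2  2  3  3  3  3  3
  row 4: 0  0  0  1  2  2  3  3  4  4  4
  row 5: 0  0  0  1  2  2  3  3  4  5  5
  row 6: 1  1  1  2  3  3  4  4  5  6  6
  row 7: 1  1  1  2  3  4  5  5  6  7  7
  row 8: 1  1  1  2  3  4  5  5  6  7  8
  row 9: 1  1  2  3  4  5  6  6  7  8  9
  row 10: 1  1  2  3  4  5  6  7  8  9  10
  row 11: 1  2  3  4  5  6  7  8  9  10  11

giving w = (5, 4, 7, 9, 10, 1, 6, 11, 3, 8, 2) via Δ²R.

|D(w)|=28, |Ess(w)|=7:

[(1, 4, 0), (5, 3, 0), (5, 6, 2), (5, 8, 3), (8, 3, 1), (8, 8, 5), (10, 2, 1)]


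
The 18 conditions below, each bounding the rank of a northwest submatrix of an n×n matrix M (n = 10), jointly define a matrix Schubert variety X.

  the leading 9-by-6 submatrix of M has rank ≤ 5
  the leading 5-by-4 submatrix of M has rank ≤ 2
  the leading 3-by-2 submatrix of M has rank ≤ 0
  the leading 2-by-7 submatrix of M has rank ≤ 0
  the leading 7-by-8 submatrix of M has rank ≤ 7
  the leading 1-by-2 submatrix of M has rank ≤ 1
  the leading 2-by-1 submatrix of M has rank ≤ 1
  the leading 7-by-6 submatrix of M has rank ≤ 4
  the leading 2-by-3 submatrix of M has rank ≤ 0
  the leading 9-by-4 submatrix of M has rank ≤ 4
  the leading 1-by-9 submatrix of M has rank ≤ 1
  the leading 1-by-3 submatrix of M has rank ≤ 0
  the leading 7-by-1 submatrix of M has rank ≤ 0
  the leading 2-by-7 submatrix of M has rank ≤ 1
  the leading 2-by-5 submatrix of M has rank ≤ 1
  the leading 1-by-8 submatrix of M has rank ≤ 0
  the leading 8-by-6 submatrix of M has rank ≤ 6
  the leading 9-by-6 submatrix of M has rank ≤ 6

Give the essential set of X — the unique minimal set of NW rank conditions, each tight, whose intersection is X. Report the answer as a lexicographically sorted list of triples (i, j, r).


Computing R[i][j] = min implied NW-rank bound (n=10, 18 conditions):

  0 0 0 0 0 0 0 0 1 1
  0 0 0 0 0 0 0 1 2 2
  0 0 1 1 1 1 1 2 3 3
  0 1 2 2 2 2 2 3 4 4
  0 1 2 2 3 3 3 4 5 5
  0 1 2 3 4 4 4 5 6 6
  0 1 2 3 4 4 5 6 7 7
  1 2 3 4 5 5 6 7 8 8
  1 2 3 4 5 5 6 7 8 9
  1 2 3 4 5 6 7 8 9 10

second differences of R give the permutation w = (9, 8, 3, 2, 5, 4, 7, 1, 10, 6).

D(w) has 24 cells with 7 SE-corners; essential set:

[(1, 8, 0), (2, 7, 0), (3, 2, 0), (5, 4, 2), (7, 1, 0), (7, 6, 4), (9, 6, 5)]


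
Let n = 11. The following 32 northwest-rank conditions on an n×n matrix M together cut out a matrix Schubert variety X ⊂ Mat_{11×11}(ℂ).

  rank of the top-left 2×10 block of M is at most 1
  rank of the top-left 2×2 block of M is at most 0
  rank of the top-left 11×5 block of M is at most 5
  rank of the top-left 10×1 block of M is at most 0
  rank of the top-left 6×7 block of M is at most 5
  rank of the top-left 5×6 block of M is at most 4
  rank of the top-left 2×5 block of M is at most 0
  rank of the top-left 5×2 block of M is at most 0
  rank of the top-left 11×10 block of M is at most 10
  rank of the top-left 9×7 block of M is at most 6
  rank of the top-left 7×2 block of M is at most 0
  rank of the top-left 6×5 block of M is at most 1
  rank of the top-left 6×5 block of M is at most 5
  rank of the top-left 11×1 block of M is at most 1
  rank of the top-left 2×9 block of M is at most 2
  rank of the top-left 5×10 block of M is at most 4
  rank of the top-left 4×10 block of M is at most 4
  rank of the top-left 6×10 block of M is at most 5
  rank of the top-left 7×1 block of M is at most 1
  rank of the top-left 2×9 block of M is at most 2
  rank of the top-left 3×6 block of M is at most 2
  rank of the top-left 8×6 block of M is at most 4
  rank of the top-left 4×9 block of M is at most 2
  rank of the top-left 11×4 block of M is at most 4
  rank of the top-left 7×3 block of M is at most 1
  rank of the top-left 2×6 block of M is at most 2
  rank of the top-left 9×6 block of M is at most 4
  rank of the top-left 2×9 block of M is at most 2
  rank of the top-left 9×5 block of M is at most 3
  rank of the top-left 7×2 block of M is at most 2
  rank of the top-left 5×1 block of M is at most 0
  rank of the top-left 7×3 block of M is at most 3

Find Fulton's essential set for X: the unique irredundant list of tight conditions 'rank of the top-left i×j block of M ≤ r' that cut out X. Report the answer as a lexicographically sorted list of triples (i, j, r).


Propagating the 32 rank bounds to every northwest block:

  R[1]: 0  0  0  0  0  1  1  1  1  1  1
  R[2]: 0  0  0  0  0  1  1  1  1  1  2
  R[3]: 0  0  1  1  1  2  2  2  2  2  3
  R[4]: 0  0  1  1  1  2  2  2  2  3  4
  R[5]: 0  0  1  1  1  2  3  3  3  4  5
  R[6]: 0  0  1  1  1  2  3  4  4  5  6
  R[7]: 0  0  1  2  2  3  4  5  5  6  7
  R[8]: 0  1  2  3  3  4  5  6  6  7  8
  R[9]: 0  1  2  3  3  4  5  6  7  8  9
  R[10]: 0  1  2  3  4  5  6  7  8  9  10
  R[11]: 1  2  3  4  5  6  7  8  9  10  11

giving w = (6, 11, 3, 10, 7, 8, 4, 2, 9, 5, 1) via Δ²R.

|D(w)|=37, |Ess(w)|=7:

[(2, 5, 0), (2, 10, 1), (4, 9, 2), (6, 5, 1), (7, 2, 0), (9, 5, 3), (10, 1, 0)]


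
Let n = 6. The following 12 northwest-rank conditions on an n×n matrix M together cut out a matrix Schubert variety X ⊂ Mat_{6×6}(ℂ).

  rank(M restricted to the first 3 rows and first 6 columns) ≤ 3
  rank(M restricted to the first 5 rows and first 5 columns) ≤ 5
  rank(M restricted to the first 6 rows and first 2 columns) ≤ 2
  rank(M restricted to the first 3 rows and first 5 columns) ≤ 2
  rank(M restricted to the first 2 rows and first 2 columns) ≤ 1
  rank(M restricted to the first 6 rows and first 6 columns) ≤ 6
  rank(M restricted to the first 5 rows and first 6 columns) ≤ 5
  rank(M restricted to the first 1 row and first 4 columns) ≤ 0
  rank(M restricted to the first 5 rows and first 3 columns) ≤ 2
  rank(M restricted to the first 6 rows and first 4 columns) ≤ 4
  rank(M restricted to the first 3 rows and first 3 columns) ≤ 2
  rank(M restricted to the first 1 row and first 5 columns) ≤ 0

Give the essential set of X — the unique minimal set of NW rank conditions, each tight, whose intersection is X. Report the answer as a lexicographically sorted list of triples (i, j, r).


Propagating the 12 rank bounds to every northwest block:

  row 1: 0, 0, 0, 0, 0, 1
  row 2: 1, 1, 1, 1, 1, 2
  row 3: 1, 2, 2, 2, 2, 3
  row 4: 1, 2, 2, 3, 3, 4
  row 5: 1, 2, 2, 3, 4, 5
  row 6: 1, 2, 3, 4, 5, 6

the unique w with this rank table is (6, 1, 2, 4, 5, 3).

Rothe diagram D(w) (7 cells), 2 SE-corners (essential conditions):

[(1, 5, 0), (5, 3, 2)]


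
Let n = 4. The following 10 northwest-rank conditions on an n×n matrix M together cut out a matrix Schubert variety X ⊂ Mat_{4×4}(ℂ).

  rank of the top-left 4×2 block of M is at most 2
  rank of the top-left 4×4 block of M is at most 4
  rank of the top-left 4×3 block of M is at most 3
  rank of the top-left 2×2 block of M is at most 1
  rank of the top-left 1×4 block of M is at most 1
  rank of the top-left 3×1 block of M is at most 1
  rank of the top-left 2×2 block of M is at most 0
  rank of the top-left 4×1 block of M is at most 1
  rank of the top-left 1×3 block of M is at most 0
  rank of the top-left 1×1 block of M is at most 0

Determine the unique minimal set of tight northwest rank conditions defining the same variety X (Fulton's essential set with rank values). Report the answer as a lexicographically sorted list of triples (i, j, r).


Recovering R(i,j) via the rank-extension bound from the 10 conditions:

  R[1]: 0 | 0 | 0 | 1
  R[2]: 0 | 0 | 1 | 2
  R[3]: 1 | 1 | 2 | 3
  R[4]: 1 | 2 | 3 | 4

second differences of R give the permutation w = (4, 3, 1, 2).

ℓ(w)=5; the 2 essential cells (i,j,r):

[(1, 3, 0), (2, 2, 0)]


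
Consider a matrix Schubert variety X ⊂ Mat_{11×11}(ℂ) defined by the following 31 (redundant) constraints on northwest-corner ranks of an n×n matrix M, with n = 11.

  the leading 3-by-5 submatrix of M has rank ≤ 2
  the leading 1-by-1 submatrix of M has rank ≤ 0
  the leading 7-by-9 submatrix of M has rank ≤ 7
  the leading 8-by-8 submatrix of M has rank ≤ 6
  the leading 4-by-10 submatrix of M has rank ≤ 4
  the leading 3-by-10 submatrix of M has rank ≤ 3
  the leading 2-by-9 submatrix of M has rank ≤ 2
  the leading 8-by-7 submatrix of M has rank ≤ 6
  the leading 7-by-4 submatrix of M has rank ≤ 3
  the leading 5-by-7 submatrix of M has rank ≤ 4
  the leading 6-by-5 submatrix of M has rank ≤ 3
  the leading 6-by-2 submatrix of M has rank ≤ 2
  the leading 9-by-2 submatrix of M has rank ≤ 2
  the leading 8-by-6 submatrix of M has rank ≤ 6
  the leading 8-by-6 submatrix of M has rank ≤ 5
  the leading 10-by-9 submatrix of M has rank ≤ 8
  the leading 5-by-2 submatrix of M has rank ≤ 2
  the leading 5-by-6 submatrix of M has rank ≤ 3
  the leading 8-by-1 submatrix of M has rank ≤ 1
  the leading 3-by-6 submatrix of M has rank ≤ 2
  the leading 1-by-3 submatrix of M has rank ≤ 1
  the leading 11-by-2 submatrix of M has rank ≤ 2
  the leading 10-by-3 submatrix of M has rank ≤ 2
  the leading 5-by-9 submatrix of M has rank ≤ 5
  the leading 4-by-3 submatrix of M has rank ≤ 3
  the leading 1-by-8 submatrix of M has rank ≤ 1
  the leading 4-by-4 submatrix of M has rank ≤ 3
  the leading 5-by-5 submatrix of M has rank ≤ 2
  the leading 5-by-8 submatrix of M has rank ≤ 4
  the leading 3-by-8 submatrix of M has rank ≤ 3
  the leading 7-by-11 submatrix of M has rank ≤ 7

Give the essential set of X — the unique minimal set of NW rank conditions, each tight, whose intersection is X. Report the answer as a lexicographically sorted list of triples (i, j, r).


The tightest implied rank at each (i,j), from the 31 conditions:

  row 1: 0 1 1 1 1 1 1 1 1 1 1
  row 2: 1 2 2 2 2 2 2 2 2 2 2
  row 3: 1 2 2 2 2 2 3 3 3 3 3
  row 4: 1 2 2 2 2 3 4 4 4 4 4
  row 5: 1 2 2 2 2 3 4 4 5 5 5
  row 6: 1 2 2 3 3 4 5 5 6 6 6
  row 7: 1 2 2 3 4 5 6 6 7 7 7
  row 8: 1 2 2 3 4 5 6 6 7 8 8
  row 9: 1 2 2 3 4 5 6 7 8 9 9
  row 10: 1 2 2 3 4 5 6 7 8 9 10
  row 11: 1 2 3 4 5 6 7 8 9 10 11

giving w = (2, 1, 7, 6, 9, 4, 5, 10, 8, 11, 3) via Δ²R.

D(w) has 18 cells with 6 SE-corners; essential set:

[(1, 1, 0), (3, 6, 2), (5, 5, 2), (5, 8, 4), (8, 8, 6), (10, 3, 2)]


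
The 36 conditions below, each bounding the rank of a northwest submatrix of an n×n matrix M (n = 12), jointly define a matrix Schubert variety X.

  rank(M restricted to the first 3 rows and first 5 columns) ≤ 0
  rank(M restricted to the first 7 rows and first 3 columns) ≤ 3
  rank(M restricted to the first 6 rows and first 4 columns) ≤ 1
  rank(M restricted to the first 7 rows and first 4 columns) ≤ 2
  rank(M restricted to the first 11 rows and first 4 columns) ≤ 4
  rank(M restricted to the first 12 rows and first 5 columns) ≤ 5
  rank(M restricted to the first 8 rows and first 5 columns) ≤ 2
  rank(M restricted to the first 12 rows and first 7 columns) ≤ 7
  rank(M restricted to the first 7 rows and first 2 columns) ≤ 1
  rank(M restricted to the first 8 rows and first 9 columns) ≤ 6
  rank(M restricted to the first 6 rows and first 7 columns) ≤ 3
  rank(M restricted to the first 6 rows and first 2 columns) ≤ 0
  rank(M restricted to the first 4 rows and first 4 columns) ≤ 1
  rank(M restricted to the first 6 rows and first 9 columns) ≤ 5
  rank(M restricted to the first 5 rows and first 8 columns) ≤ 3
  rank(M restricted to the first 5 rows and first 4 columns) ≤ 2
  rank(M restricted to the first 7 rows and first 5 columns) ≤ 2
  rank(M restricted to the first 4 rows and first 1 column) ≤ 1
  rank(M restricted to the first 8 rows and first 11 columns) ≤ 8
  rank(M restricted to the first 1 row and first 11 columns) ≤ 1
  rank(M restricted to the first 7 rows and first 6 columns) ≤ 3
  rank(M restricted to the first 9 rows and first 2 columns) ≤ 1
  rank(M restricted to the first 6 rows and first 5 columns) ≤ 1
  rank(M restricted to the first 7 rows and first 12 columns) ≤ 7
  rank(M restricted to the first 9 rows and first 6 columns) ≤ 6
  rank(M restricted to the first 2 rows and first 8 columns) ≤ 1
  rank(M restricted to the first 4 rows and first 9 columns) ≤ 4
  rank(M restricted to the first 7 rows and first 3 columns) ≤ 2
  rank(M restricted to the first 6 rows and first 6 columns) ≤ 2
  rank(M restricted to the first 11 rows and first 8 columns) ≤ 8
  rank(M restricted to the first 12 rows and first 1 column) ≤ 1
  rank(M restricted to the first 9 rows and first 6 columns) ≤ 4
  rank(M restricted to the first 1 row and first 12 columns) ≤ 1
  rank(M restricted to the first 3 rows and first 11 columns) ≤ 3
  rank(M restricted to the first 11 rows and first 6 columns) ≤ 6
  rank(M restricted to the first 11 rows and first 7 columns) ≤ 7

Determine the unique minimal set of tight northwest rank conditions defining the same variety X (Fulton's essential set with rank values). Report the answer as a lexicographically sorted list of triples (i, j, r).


Propagating the 36 rank bounds to every northwest block:

  R[1]: 0  0  0  0  0  1  1  1  1  1  1  1
  R[2]: 0  0  0  0  0  1  1  1  2  2  2  2
  R[3]: 0  0  0  0  0  1  2  2  3  3  3  3
  R[4]: 0  0  1  1  1  2  3  3  4  4  4  4
  R[5]: 0  0  1  1  1  2  3  3  4  5  5  5
  R[6]: 0  0  1  1  1  2  3  4  5  6  6  6
  R[7]: 1  1  2  2  2  3  4  5  6  7  7  7
  R[8]: 1  1  2  2  2  3  4  5  6  7  8  8
  R[9]: 1  1  2  3  3  4  5  6  7  8  9  9
  R[10]: 1  2  3  4  4  5  6  7  8  9  10  10
  R[11]: 1  2  3  4  5  6  7  8  9  10  11  11
  R[12]: 1  2  3  4  5  6  7  8  9  10  11  12

the unique w with this rank table is (6, 9, 7, 3, 10, 8, 1, 11, 4, 2, 5, 12).

Fulton essential set (7 of the 32 Rothe cells):

[(2, 8, 1), (3, 5, 0), (5, 8, 3), (6, 2, 0), (6, 5, 1), (8, 5, 2), (9, 2, 1)]


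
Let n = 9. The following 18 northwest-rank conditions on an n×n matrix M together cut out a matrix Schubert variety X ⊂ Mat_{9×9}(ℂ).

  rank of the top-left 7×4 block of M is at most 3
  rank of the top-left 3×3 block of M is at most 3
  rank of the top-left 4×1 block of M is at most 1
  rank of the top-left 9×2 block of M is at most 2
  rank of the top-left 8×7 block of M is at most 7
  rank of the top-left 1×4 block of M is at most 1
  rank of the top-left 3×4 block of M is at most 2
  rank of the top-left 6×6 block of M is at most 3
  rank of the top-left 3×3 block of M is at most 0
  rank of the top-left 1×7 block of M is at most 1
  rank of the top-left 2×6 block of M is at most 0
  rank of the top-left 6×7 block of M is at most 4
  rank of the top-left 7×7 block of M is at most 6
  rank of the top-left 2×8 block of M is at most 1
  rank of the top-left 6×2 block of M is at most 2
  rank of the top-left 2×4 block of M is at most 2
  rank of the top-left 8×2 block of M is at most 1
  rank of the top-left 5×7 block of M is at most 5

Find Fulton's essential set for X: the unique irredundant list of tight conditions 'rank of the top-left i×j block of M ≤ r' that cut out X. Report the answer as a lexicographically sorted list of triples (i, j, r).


Reconstructing r_w from the 18 given conditions:

  R[1]: 0 | 0 | 0 | 0 | 0 | 0 | 1 | 1 | 1
  R[2]: 0 | 0 | 0 | 0 | 0 | 0 | 1 | 1 | 2
  R[3]: 0 | 0 | 0 | 1 | 1 | 1 | 2 | 2 | 3
  R[4]: 1 | 1 | 1 | 2 | 2 | 2 | 3 | 3 | 4
  R[5]: 1 | 1 | 2 | 3 | 3 | 3 | 4 | 4 | 5
  R[6]: 1 | 1 | 2 | 3 | 3 | 3 | 4 | 5 | 6
  R[7]: 1 | 1 | 2 | 3 | 4 | 4 | 5 | 6 | 7
  R[8]: 1 | 1 | 2 | 3 | 4 | 5 | 6 | 7 | 8
  R[9]: 1 | 2 | 3 | 4 | 5 | 6 | 7 | 8 | 9

the unique w with this rank table is (7, 9, 4, 1, 3, 8, 5, 6, 2).

5 SE-corners of the 22-cell Rothe diagram give Ess(w):

[(2, 6, 0), (2, 8, 1), (3, 3, 0), (6, 6, 3), (8, 2, 1)]
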